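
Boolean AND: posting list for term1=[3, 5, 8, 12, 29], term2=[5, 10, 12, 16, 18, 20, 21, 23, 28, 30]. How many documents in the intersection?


Boolean AND: find intersection of posting lists
term1 docs: [3, 5, 8, 12, 29]
term2 docs: [5, 10, 12, 16, 18, 20, 21, 23, 28, 30]
Intersection: [5, 12]
|intersection| = 2

2


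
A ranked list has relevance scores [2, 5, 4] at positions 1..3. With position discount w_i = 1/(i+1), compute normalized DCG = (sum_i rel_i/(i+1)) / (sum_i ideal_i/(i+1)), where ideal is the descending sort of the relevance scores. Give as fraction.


Position discount weights w_i = 1/(i+1) for i=1..3:
Weights = [1/2, 1/3, 1/4]
Actual relevance: [2, 5, 4]
DCG = 2/2 + 5/3 + 4/4 = 11/3
Ideal relevance (sorted desc): [5, 4, 2]
Ideal DCG = 5/2 + 4/3 + 2/4 = 13/3
nDCG = DCG / ideal_DCG = 11/3 / 13/3 = 11/13

11/13


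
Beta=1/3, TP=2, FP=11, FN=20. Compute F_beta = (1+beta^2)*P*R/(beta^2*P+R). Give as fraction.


P = TP/(TP+FP) = 2/13 = 2/13
R = TP/(TP+FN) = 2/22 = 1/11
beta^2 = 1/3^2 = 1/9
(1 + beta^2) = 10/9
Numerator = (1+beta^2)*P*R = 20/1287
Denominator = beta^2*P + R = 2/117 + 1/11 = 139/1287
F_beta = 20/139

20/139


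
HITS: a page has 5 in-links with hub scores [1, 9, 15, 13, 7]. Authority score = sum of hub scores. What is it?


Authority = sum of hub scores of in-linkers
In-link 1: hub score = 1
In-link 2: hub score = 9
In-link 3: hub score = 15
In-link 4: hub score = 13
In-link 5: hub score = 7
Authority = 1 + 9 + 15 + 13 + 7 = 45

45


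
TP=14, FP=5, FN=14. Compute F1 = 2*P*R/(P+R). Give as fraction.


F1 = 2 * P * R / (P + R)
P = TP/(TP+FP) = 14/19 = 14/19
R = TP/(TP+FN) = 14/28 = 1/2
2 * P * R = 2 * 14/19 * 1/2 = 14/19
P + R = 14/19 + 1/2 = 47/38
F1 = 14/19 / 47/38 = 28/47

28/47


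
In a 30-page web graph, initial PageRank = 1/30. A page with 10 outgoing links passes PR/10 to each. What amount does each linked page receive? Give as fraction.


Initial PR = 1/30 = 1/30
Outlinks = 10
Contribution per link = PR / outlinks
= 1/30 / 10
= 1/300

1/300


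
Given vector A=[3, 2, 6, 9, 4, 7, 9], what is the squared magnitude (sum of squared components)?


|A|^2 = sum of squared components
A[0]^2 = 3^2 = 9
A[1]^2 = 2^2 = 4
A[2]^2 = 6^2 = 36
A[3]^2 = 9^2 = 81
A[4]^2 = 4^2 = 16
A[5]^2 = 7^2 = 49
A[6]^2 = 9^2 = 81
Sum = 9 + 4 + 36 + 81 + 16 + 49 + 81 = 276

276


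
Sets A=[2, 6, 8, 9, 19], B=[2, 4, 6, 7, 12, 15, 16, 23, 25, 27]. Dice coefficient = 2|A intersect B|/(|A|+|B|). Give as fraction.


A intersect B = [2, 6]
|A intersect B| = 2
|A| = 5, |B| = 10
Dice = 2*2 / (5+10)
= 4 / 15 = 4/15

4/15


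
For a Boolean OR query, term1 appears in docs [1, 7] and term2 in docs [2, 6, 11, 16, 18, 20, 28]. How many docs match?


Boolean OR: find union of posting lists
term1 docs: [1, 7]
term2 docs: [2, 6, 11, 16, 18, 20, 28]
Union: [1, 2, 6, 7, 11, 16, 18, 20, 28]
|union| = 9

9


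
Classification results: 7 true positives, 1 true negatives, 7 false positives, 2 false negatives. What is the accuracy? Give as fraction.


Accuracy = (TP + TN) / (TP + TN + FP + FN)
TP + TN = 7 + 1 = 8
Total = 7 + 1 + 7 + 2 = 17
Accuracy = 8 / 17 = 8/17

8/17


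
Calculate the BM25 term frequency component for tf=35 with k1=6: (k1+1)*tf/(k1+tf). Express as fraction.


BM25 TF component = (k1+1)*tf / (k1+tf)
k1 = 6, tf = 35
Numerator = (6+1)*35 = 245
Denominator = 6 + 35 = 41
= 245/41 = 245/41

245/41


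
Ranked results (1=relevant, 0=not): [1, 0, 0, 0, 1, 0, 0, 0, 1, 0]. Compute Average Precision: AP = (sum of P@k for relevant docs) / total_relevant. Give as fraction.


Computing P@k for each relevant position:
Position 1: relevant, P@1 = 1/1 = 1
Position 2: not relevant
Position 3: not relevant
Position 4: not relevant
Position 5: relevant, P@5 = 2/5 = 2/5
Position 6: not relevant
Position 7: not relevant
Position 8: not relevant
Position 9: relevant, P@9 = 3/9 = 1/3
Position 10: not relevant
Sum of P@k = 1 + 2/5 + 1/3 = 26/15
AP = 26/15 / 3 = 26/45

26/45


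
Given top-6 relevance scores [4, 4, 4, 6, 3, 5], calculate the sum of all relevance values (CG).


Cumulative Gain = sum of relevance scores
Position 1: rel=4, running sum=4
Position 2: rel=4, running sum=8
Position 3: rel=4, running sum=12
Position 4: rel=6, running sum=18
Position 5: rel=3, running sum=21
Position 6: rel=5, running sum=26
CG = 26

26


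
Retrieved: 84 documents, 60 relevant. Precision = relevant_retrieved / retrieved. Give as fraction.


Precision = relevant_retrieved / total_retrieved
= 60 / 84
= 60 / (60 + 24)
= 5/7

5/7


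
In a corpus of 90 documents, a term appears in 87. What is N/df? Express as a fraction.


IDF ratio = N / df
= 90 / 87
= 30/29

30/29


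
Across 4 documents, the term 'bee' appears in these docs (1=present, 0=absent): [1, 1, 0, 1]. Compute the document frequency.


Checking each document for 'bee':
Doc 1: present
Doc 2: present
Doc 3: absent
Doc 4: present
df = sum of presences = 1 + 1 + 0 + 1 = 3

3


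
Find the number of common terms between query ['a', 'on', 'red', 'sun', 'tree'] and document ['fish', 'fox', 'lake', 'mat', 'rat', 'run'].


Query terms: ['a', 'on', 'red', 'sun', 'tree']
Document terms: ['fish', 'fox', 'lake', 'mat', 'rat', 'run']
Common terms: []
Overlap count = 0

0


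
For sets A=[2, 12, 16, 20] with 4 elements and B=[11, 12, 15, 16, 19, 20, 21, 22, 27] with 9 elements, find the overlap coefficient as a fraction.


A intersect B = [12, 16, 20]
|A intersect B| = 3
min(|A|, |B|) = min(4, 9) = 4
Overlap = 3 / 4 = 3/4

3/4


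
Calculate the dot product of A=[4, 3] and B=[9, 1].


Dot product = sum of element-wise products
A[0]*B[0] = 4*9 = 36
A[1]*B[1] = 3*1 = 3
Sum = 36 + 3 = 39

39


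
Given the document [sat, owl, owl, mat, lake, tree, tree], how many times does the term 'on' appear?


Document has 7 words
Scanning for 'on':
Term not found in document
Count = 0

0


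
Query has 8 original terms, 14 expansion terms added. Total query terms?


Original terms: 8
Expansion terms: 14
Total = 8 + 14 = 22

22


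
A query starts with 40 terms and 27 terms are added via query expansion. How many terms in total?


Original terms: 40
Expansion terms: 27
Total = 40 + 27 = 67

67


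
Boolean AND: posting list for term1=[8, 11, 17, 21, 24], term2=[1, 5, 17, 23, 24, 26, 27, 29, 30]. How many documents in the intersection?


Boolean AND: find intersection of posting lists
term1 docs: [8, 11, 17, 21, 24]
term2 docs: [1, 5, 17, 23, 24, 26, 27, 29, 30]
Intersection: [17, 24]
|intersection| = 2

2


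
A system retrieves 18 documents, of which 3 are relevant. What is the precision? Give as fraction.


Precision = relevant_retrieved / total_retrieved
= 3 / 18
= 3 / (3 + 15)
= 1/6

1/6


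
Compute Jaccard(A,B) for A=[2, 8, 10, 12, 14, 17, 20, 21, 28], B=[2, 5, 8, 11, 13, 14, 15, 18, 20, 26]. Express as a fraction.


A intersect B = [2, 8, 14, 20]
|A intersect B| = 4
A union B = [2, 5, 8, 10, 11, 12, 13, 14, 15, 17, 18, 20, 21, 26, 28]
|A union B| = 15
Jaccard = 4/15 = 4/15

4/15


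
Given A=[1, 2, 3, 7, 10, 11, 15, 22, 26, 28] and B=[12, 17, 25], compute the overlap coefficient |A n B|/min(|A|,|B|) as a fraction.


A intersect B = []
|A intersect B| = 0
min(|A|, |B|) = min(10, 3) = 3
Overlap = 0 / 3 = 0

0


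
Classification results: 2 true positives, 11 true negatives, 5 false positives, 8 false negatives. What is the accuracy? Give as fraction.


Accuracy = (TP + TN) / (TP + TN + FP + FN)
TP + TN = 2 + 11 = 13
Total = 2 + 11 + 5 + 8 = 26
Accuracy = 13 / 26 = 1/2

1/2


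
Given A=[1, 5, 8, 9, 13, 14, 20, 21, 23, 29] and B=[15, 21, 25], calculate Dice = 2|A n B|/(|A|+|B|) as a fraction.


A intersect B = [21]
|A intersect B| = 1
|A| = 10, |B| = 3
Dice = 2*1 / (10+3)
= 2 / 13 = 2/13

2/13


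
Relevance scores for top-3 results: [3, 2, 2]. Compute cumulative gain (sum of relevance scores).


Cumulative Gain = sum of relevance scores
Position 1: rel=3, running sum=3
Position 2: rel=2, running sum=5
Position 3: rel=2, running sum=7
CG = 7

7


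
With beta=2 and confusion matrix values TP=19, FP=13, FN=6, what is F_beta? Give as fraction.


P = TP/(TP+FP) = 19/32 = 19/32
R = TP/(TP+FN) = 19/25 = 19/25
beta^2 = 2^2 = 4
(1 + beta^2) = 5
Numerator = (1+beta^2)*P*R = 361/160
Denominator = beta^2*P + R = 19/8 + 19/25 = 627/200
F_beta = 95/132

95/132


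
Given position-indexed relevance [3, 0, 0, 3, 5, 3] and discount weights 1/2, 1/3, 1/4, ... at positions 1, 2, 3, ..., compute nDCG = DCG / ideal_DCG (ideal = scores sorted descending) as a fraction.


Position discount weights w_i = 1/(i+1) for i=1..6:
Weights = [1/2, 1/3, 1/4, 1/5, 1/6, 1/7]
Actual relevance: [3, 0, 0, 3, 5, 3]
DCG = 3/2 + 0/3 + 0/4 + 3/5 + 5/6 + 3/7 = 353/105
Ideal relevance (sorted desc): [5, 3, 3, 3, 0, 0]
Ideal DCG = 5/2 + 3/3 + 3/4 + 3/5 + 0/6 + 0/7 = 97/20
nDCG = DCG / ideal_DCG = 353/105 / 97/20 = 1412/2037

1412/2037


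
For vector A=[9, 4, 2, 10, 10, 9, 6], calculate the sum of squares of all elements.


|A|^2 = sum of squared components
A[0]^2 = 9^2 = 81
A[1]^2 = 4^2 = 16
A[2]^2 = 2^2 = 4
A[3]^2 = 10^2 = 100
A[4]^2 = 10^2 = 100
A[5]^2 = 9^2 = 81
A[6]^2 = 6^2 = 36
Sum = 81 + 16 + 4 + 100 + 100 + 81 + 36 = 418

418


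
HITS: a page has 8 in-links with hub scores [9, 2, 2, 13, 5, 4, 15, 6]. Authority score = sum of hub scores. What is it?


Authority = sum of hub scores of in-linkers
In-link 1: hub score = 9
In-link 2: hub score = 2
In-link 3: hub score = 2
In-link 4: hub score = 13
In-link 5: hub score = 5
In-link 6: hub score = 4
In-link 7: hub score = 15
In-link 8: hub score = 6
Authority = 9 + 2 + 2 + 13 + 5 + 4 + 15 + 6 = 56

56


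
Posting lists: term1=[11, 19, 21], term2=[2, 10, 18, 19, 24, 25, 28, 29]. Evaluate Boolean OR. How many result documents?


Boolean OR: find union of posting lists
term1 docs: [11, 19, 21]
term2 docs: [2, 10, 18, 19, 24, 25, 28, 29]
Union: [2, 10, 11, 18, 19, 21, 24, 25, 28, 29]
|union| = 10

10


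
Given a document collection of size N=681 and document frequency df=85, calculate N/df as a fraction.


IDF ratio = N / df
= 681 / 85
= 681/85

681/85


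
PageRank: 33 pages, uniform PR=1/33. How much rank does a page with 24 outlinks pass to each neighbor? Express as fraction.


Initial PR = 1/33 = 1/33
Outlinks = 24
Contribution per link = PR / outlinks
= 1/33 / 24
= 1/792

1/792


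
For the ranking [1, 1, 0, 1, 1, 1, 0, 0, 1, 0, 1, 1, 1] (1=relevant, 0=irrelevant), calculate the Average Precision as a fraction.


Computing P@k for each relevant position:
Position 1: relevant, P@1 = 1/1 = 1
Position 2: relevant, P@2 = 2/2 = 1
Position 3: not relevant
Position 4: relevant, P@4 = 3/4 = 3/4
Position 5: relevant, P@5 = 4/5 = 4/5
Position 6: relevant, P@6 = 5/6 = 5/6
Position 7: not relevant
Position 8: not relevant
Position 9: relevant, P@9 = 6/9 = 2/3
Position 10: not relevant
Position 11: relevant, P@11 = 7/11 = 7/11
Position 12: relevant, P@12 = 8/12 = 2/3
Position 13: relevant, P@13 = 9/13 = 9/13
Sum of P@k = 1 + 1 + 3/4 + 4/5 + 5/6 + 2/3 + 7/11 + 2/3 + 9/13 = 60449/8580
AP = 60449/8580 / 9 = 60449/77220

60449/77220


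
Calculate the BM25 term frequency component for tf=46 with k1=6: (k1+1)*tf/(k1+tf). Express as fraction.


BM25 TF component = (k1+1)*tf / (k1+tf)
k1 = 6, tf = 46
Numerator = (6+1)*46 = 322
Denominator = 6 + 46 = 52
= 322/52 = 161/26

161/26


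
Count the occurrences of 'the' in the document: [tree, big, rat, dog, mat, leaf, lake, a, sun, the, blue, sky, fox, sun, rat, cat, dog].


Document has 17 words
Scanning for 'the':
Found at positions: [9]
Count = 1

1


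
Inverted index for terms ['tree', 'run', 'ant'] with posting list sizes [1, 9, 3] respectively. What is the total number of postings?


Summing posting list sizes:
'tree': 1 postings
'run': 9 postings
'ant': 3 postings
Total = 1 + 9 + 3 = 13

13


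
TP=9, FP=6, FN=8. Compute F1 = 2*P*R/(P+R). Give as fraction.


F1 = 2 * P * R / (P + R)
P = TP/(TP+FP) = 9/15 = 3/5
R = TP/(TP+FN) = 9/17 = 9/17
2 * P * R = 2 * 3/5 * 9/17 = 54/85
P + R = 3/5 + 9/17 = 96/85
F1 = 54/85 / 96/85 = 9/16

9/16


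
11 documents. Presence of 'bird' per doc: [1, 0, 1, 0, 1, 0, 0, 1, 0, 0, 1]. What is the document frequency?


Checking each document for 'bird':
Doc 1: present
Doc 2: absent
Doc 3: present
Doc 4: absent
Doc 5: present
Doc 6: absent
Doc 7: absent
Doc 8: present
Doc 9: absent
Doc 10: absent
Doc 11: present
df = sum of presences = 1 + 0 + 1 + 0 + 1 + 0 + 0 + 1 + 0 + 0 + 1 = 5

5


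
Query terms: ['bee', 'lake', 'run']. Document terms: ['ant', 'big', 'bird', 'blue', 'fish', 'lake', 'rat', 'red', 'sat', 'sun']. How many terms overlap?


Query terms: ['bee', 'lake', 'run']
Document terms: ['ant', 'big', 'bird', 'blue', 'fish', 'lake', 'rat', 'red', 'sat', 'sun']
Common terms: ['lake']
Overlap count = 1

1


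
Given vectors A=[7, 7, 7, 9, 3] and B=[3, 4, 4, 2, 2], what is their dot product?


Dot product = sum of element-wise products
A[0]*B[0] = 7*3 = 21
A[1]*B[1] = 7*4 = 28
A[2]*B[2] = 7*4 = 28
A[3]*B[3] = 9*2 = 18
A[4]*B[4] = 3*2 = 6
Sum = 21 + 28 + 28 + 18 + 6 = 101

101


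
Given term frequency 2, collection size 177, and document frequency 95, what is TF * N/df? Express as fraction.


TF * (N/df)
= 2 * (177/95)
= 2 * 177/95
= 354/95

354/95


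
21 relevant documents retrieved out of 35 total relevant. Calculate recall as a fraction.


Recall = retrieved_relevant / total_relevant
= 21 / 35
= 21 / (21 + 14)
= 3/5

3/5


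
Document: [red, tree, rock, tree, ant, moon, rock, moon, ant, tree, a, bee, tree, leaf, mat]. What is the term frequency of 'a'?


Document has 15 words
Scanning for 'a':
Found at positions: [10]
Count = 1

1


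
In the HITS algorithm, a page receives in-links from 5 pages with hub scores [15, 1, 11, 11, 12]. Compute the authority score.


Authority = sum of hub scores of in-linkers
In-link 1: hub score = 15
In-link 2: hub score = 1
In-link 3: hub score = 11
In-link 4: hub score = 11
In-link 5: hub score = 12
Authority = 15 + 1 + 11 + 11 + 12 = 50

50


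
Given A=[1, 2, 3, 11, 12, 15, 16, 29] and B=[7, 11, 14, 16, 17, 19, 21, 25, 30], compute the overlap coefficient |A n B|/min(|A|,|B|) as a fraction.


A intersect B = [11, 16]
|A intersect B| = 2
min(|A|, |B|) = min(8, 9) = 8
Overlap = 2 / 8 = 1/4

1/4


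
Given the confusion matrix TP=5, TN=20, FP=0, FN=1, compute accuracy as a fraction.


Accuracy = (TP + TN) / (TP + TN + FP + FN)
TP + TN = 5 + 20 = 25
Total = 5 + 20 + 0 + 1 = 26
Accuracy = 25 / 26 = 25/26

25/26


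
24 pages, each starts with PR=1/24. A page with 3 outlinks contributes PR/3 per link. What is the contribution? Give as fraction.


Initial PR = 1/24 = 1/24
Outlinks = 3
Contribution per link = PR / outlinks
= 1/24 / 3
= 1/72

1/72


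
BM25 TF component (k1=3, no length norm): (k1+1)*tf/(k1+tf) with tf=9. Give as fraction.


BM25 TF component = (k1+1)*tf / (k1+tf)
k1 = 3, tf = 9
Numerator = (3+1)*9 = 36
Denominator = 3 + 9 = 12
= 36/12 = 3

3


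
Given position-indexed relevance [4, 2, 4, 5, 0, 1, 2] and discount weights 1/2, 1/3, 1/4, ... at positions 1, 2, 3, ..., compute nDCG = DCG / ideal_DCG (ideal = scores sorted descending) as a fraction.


Position discount weights w_i = 1/(i+1) for i=1..7:
Weights = [1/2, 1/3, 1/4, 1/5, 1/6, 1/7, 1/8]
Actual relevance: [4, 2, 4, 5, 0, 1, 2]
DCG = 4/2 + 2/3 + 4/4 + 5/5 + 0/6 + 1/7 + 2/8 = 425/84
Ideal relevance (sorted desc): [5, 4, 4, 2, 2, 1, 0]
Ideal DCG = 5/2 + 4/3 + 4/4 + 2/5 + 2/6 + 1/7 + 0/8 = 1199/210
nDCG = DCG / ideal_DCG = 425/84 / 1199/210 = 2125/2398

2125/2398


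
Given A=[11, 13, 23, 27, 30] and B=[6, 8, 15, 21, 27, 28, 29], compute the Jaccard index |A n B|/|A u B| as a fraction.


A intersect B = [27]
|A intersect B| = 1
A union B = [6, 8, 11, 13, 15, 21, 23, 27, 28, 29, 30]
|A union B| = 11
Jaccard = 1/11 = 1/11

1/11


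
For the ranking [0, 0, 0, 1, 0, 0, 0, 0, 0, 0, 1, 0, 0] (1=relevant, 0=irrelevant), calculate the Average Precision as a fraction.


Computing P@k for each relevant position:
Position 1: not relevant
Position 2: not relevant
Position 3: not relevant
Position 4: relevant, P@4 = 1/4 = 1/4
Position 5: not relevant
Position 6: not relevant
Position 7: not relevant
Position 8: not relevant
Position 9: not relevant
Position 10: not relevant
Position 11: relevant, P@11 = 2/11 = 2/11
Position 12: not relevant
Position 13: not relevant
Sum of P@k = 1/4 + 2/11 = 19/44
AP = 19/44 / 2 = 19/88

19/88


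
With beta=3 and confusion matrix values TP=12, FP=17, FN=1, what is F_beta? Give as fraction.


P = TP/(TP+FP) = 12/29 = 12/29
R = TP/(TP+FN) = 12/13 = 12/13
beta^2 = 3^2 = 9
(1 + beta^2) = 10
Numerator = (1+beta^2)*P*R = 1440/377
Denominator = beta^2*P + R = 108/29 + 12/13 = 1752/377
F_beta = 60/73

60/73


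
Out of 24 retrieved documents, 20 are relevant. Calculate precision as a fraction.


Precision = relevant_retrieved / total_retrieved
= 20 / 24
= 20 / (20 + 4)
= 5/6

5/6


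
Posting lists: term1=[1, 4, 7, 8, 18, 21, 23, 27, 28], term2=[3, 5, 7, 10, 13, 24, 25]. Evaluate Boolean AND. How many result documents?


Boolean AND: find intersection of posting lists
term1 docs: [1, 4, 7, 8, 18, 21, 23, 27, 28]
term2 docs: [3, 5, 7, 10, 13, 24, 25]
Intersection: [7]
|intersection| = 1

1


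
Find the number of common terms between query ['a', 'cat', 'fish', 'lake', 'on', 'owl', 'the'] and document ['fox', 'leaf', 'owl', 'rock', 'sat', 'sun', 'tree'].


Query terms: ['a', 'cat', 'fish', 'lake', 'on', 'owl', 'the']
Document terms: ['fox', 'leaf', 'owl', 'rock', 'sat', 'sun', 'tree']
Common terms: ['owl']
Overlap count = 1

1


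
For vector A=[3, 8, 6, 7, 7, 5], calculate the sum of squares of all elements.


|A|^2 = sum of squared components
A[0]^2 = 3^2 = 9
A[1]^2 = 8^2 = 64
A[2]^2 = 6^2 = 36
A[3]^2 = 7^2 = 49
A[4]^2 = 7^2 = 49
A[5]^2 = 5^2 = 25
Sum = 9 + 64 + 36 + 49 + 49 + 25 = 232

232


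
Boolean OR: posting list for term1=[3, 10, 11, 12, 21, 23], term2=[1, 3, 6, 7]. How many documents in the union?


Boolean OR: find union of posting lists
term1 docs: [3, 10, 11, 12, 21, 23]
term2 docs: [1, 3, 6, 7]
Union: [1, 3, 6, 7, 10, 11, 12, 21, 23]
|union| = 9

9


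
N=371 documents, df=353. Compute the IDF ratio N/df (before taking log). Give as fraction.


IDF ratio = N / df
= 371 / 353
= 371/353

371/353


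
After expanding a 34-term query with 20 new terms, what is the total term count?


Original terms: 34
Expansion terms: 20
Total = 34 + 20 = 54

54


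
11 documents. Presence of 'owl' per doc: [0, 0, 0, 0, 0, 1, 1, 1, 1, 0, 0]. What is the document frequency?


Checking each document for 'owl':
Doc 1: absent
Doc 2: absent
Doc 3: absent
Doc 4: absent
Doc 5: absent
Doc 6: present
Doc 7: present
Doc 8: present
Doc 9: present
Doc 10: absent
Doc 11: absent
df = sum of presences = 0 + 0 + 0 + 0 + 0 + 1 + 1 + 1 + 1 + 0 + 0 = 4

4


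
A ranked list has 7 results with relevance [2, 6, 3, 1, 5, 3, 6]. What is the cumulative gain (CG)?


Cumulative Gain = sum of relevance scores
Position 1: rel=2, running sum=2
Position 2: rel=6, running sum=8
Position 3: rel=3, running sum=11
Position 4: rel=1, running sum=12
Position 5: rel=5, running sum=17
Position 6: rel=3, running sum=20
Position 7: rel=6, running sum=26
CG = 26

26


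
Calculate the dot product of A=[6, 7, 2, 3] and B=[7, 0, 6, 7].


Dot product = sum of element-wise products
A[0]*B[0] = 6*7 = 42
A[1]*B[1] = 7*0 = 0
A[2]*B[2] = 2*6 = 12
A[3]*B[3] = 3*7 = 21
Sum = 42 + 0 + 12 + 21 = 75

75


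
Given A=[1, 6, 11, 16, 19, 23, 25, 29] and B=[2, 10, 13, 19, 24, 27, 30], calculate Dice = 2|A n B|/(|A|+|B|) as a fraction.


A intersect B = [19]
|A intersect B| = 1
|A| = 8, |B| = 7
Dice = 2*1 / (8+7)
= 2 / 15 = 2/15

2/15


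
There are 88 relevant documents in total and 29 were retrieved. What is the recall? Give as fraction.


Recall = retrieved_relevant / total_relevant
= 29 / 88
= 29 / (29 + 59)
= 29/88

29/88


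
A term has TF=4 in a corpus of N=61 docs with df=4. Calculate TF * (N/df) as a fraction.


TF * (N/df)
= 4 * (61/4)
= 4 * 61/4
= 61

61


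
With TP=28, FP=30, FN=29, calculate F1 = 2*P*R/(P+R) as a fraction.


F1 = 2 * P * R / (P + R)
P = TP/(TP+FP) = 28/58 = 14/29
R = TP/(TP+FN) = 28/57 = 28/57
2 * P * R = 2 * 14/29 * 28/57 = 784/1653
P + R = 14/29 + 28/57 = 1610/1653
F1 = 784/1653 / 1610/1653 = 56/115

56/115


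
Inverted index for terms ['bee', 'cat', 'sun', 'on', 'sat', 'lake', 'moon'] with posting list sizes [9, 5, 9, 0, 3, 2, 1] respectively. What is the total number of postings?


Summing posting list sizes:
'bee': 9 postings
'cat': 5 postings
'sun': 9 postings
'on': 0 postings
'sat': 3 postings
'lake': 2 postings
'moon': 1 postings
Total = 9 + 5 + 9 + 0 + 3 + 2 + 1 = 29

29


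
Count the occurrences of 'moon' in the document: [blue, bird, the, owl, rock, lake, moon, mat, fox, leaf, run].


Document has 11 words
Scanning for 'moon':
Found at positions: [6]
Count = 1

1


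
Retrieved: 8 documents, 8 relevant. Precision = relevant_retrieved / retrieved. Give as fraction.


Precision = relevant_retrieved / total_retrieved
= 8 / 8
= 8 / (8 + 0)
= 1

1


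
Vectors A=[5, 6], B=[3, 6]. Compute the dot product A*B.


Dot product = sum of element-wise products
A[0]*B[0] = 5*3 = 15
A[1]*B[1] = 6*6 = 36
Sum = 15 + 36 = 51

51


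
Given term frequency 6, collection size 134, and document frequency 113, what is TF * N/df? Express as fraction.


TF * (N/df)
= 6 * (134/113)
= 6 * 134/113
= 804/113

804/113


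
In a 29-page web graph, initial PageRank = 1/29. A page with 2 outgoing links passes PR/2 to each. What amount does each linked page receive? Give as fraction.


Initial PR = 1/29 = 1/29
Outlinks = 2
Contribution per link = PR / outlinks
= 1/29 / 2
= 1/58

1/58


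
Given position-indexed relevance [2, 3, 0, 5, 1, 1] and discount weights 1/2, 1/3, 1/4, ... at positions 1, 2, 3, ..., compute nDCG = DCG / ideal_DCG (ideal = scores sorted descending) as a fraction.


Position discount weights w_i = 1/(i+1) for i=1..6:
Weights = [1/2, 1/3, 1/4, 1/5, 1/6, 1/7]
Actual relevance: [2, 3, 0, 5, 1, 1]
DCG = 2/2 + 3/3 + 0/4 + 5/5 + 1/6 + 1/7 = 139/42
Ideal relevance (sorted desc): [5, 3, 2, 1, 1, 0]
Ideal DCG = 5/2 + 3/3 + 2/4 + 1/5 + 1/6 + 0/7 = 131/30
nDCG = DCG / ideal_DCG = 139/42 / 131/30 = 695/917

695/917


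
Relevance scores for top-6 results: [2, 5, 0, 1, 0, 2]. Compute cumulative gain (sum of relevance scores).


Cumulative Gain = sum of relevance scores
Position 1: rel=2, running sum=2
Position 2: rel=5, running sum=7
Position 3: rel=0, running sum=7
Position 4: rel=1, running sum=8
Position 5: rel=0, running sum=8
Position 6: rel=2, running sum=10
CG = 10

10


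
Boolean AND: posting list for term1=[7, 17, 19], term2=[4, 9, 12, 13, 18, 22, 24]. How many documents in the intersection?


Boolean AND: find intersection of posting lists
term1 docs: [7, 17, 19]
term2 docs: [4, 9, 12, 13, 18, 22, 24]
Intersection: []
|intersection| = 0

0


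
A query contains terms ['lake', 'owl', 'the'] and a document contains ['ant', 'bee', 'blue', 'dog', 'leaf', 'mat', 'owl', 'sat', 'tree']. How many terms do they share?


Query terms: ['lake', 'owl', 'the']
Document terms: ['ant', 'bee', 'blue', 'dog', 'leaf', 'mat', 'owl', 'sat', 'tree']
Common terms: ['owl']
Overlap count = 1

1


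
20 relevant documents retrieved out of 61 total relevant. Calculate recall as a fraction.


Recall = retrieved_relevant / total_relevant
= 20 / 61
= 20 / (20 + 41)
= 20/61

20/61


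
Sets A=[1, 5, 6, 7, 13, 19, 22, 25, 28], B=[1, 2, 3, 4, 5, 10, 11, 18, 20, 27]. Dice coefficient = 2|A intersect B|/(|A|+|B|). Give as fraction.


A intersect B = [1, 5]
|A intersect B| = 2
|A| = 9, |B| = 10
Dice = 2*2 / (9+10)
= 4 / 19 = 4/19

4/19


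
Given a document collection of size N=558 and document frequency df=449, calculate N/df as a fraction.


IDF ratio = N / df
= 558 / 449
= 558/449

558/449


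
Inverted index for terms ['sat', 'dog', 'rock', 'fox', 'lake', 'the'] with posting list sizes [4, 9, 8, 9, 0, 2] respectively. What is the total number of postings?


Summing posting list sizes:
'sat': 4 postings
'dog': 9 postings
'rock': 8 postings
'fox': 9 postings
'lake': 0 postings
'the': 2 postings
Total = 4 + 9 + 8 + 9 + 0 + 2 = 32

32


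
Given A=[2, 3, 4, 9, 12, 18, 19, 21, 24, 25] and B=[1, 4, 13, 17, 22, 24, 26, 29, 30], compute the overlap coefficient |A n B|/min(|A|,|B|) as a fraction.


A intersect B = [4, 24]
|A intersect B| = 2
min(|A|, |B|) = min(10, 9) = 9
Overlap = 2 / 9 = 2/9

2/9


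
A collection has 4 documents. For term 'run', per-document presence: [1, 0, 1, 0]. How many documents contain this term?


Checking each document for 'run':
Doc 1: present
Doc 2: absent
Doc 3: present
Doc 4: absent
df = sum of presences = 1 + 0 + 1 + 0 = 2

2


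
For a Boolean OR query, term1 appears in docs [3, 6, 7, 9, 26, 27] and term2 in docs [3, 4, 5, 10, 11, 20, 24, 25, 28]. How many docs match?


Boolean OR: find union of posting lists
term1 docs: [3, 6, 7, 9, 26, 27]
term2 docs: [3, 4, 5, 10, 11, 20, 24, 25, 28]
Union: [3, 4, 5, 6, 7, 9, 10, 11, 20, 24, 25, 26, 27, 28]
|union| = 14

14


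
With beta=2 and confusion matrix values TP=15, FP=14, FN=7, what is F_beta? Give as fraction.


P = TP/(TP+FP) = 15/29 = 15/29
R = TP/(TP+FN) = 15/22 = 15/22
beta^2 = 2^2 = 4
(1 + beta^2) = 5
Numerator = (1+beta^2)*P*R = 1125/638
Denominator = beta^2*P + R = 60/29 + 15/22 = 1755/638
F_beta = 25/39

25/39


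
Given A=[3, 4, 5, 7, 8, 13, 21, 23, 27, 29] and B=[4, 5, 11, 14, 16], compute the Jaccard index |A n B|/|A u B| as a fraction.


A intersect B = [4, 5]
|A intersect B| = 2
A union B = [3, 4, 5, 7, 8, 11, 13, 14, 16, 21, 23, 27, 29]
|A union B| = 13
Jaccard = 2/13 = 2/13

2/13


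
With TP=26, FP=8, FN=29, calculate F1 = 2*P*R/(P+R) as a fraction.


F1 = 2 * P * R / (P + R)
P = TP/(TP+FP) = 26/34 = 13/17
R = TP/(TP+FN) = 26/55 = 26/55
2 * P * R = 2 * 13/17 * 26/55 = 676/935
P + R = 13/17 + 26/55 = 1157/935
F1 = 676/935 / 1157/935 = 52/89

52/89


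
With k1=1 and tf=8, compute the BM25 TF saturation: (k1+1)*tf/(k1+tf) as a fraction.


BM25 TF component = (k1+1)*tf / (k1+tf)
k1 = 1, tf = 8
Numerator = (1+1)*8 = 16
Denominator = 1 + 8 = 9
= 16/9 = 16/9

16/9


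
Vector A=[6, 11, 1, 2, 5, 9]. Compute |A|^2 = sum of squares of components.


|A|^2 = sum of squared components
A[0]^2 = 6^2 = 36
A[1]^2 = 11^2 = 121
A[2]^2 = 1^2 = 1
A[3]^2 = 2^2 = 4
A[4]^2 = 5^2 = 25
A[5]^2 = 9^2 = 81
Sum = 36 + 121 + 1 + 4 + 25 + 81 = 268

268


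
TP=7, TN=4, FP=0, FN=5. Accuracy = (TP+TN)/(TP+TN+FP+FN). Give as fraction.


Accuracy = (TP + TN) / (TP + TN + FP + FN)
TP + TN = 7 + 4 = 11
Total = 7 + 4 + 0 + 5 = 16
Accuracy = 11 / 16 = 11/16

11/16


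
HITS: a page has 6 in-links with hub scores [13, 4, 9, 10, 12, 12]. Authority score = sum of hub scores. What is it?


Authority = sum of hub scores of in-linkers
In-link 1: hub score = 13
In-link 2: hub score = 4
In-link 3: hub score = 9
In-link 4: hub score = 10
In-link 5: hub score = 12
In-link 6: hub score = 12
Authority = 13 + 4 + 9 + 10 + 12 + 12 = 60

60


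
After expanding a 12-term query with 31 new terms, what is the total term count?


Original terms: 12
Expansion terms: 31
Total = 12 + 31 = 43

43


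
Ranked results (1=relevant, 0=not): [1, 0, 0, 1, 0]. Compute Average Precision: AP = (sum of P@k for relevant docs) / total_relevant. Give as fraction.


Computing P@k for each relevant position:
Position 1: relevant, P@1 = 1/1 = 1
Position 2: not relevant
Position 3: not relevant
Position 4: relevant, P@4 = 2/4 = 1/2
Position 5: not relevant
Sum of P@k = 1 + 1/2 = 3/2
AP = 3/2 / 2 = 3/4

3/4


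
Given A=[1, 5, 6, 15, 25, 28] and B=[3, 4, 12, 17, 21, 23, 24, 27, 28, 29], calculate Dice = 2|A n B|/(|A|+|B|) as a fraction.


A intersect B = [28]
|A intersect B| = 1
|A| = 6, |B| = 10
Dice = 2*1 / (6+10)
= 2 / 16 = 1/8

1/8


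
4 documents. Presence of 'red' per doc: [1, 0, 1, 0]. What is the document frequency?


Checking each document for 'red':
Doc 1: present
Doc 2: absent
Doc 3: present
Doc 4: absent
df = sum of presences = 1 + 0 + 1 + 0 = 2

2


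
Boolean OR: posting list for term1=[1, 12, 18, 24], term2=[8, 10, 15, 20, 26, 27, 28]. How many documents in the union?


Boolean OR: find union of posting lists
term1 docs: [1, 12, 18, 24]
term2 docs: [8, 10, 15, 20, 26, 27, 28]
Union: [1, 8, 10, 12, 15, 18, 20, 24, 26, 27, 28]
|union| = 11

11


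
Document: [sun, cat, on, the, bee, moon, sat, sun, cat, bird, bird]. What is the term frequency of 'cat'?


Document has 11 words
Scanning for 'cat':
Found at positions: [1, 8]
Count = 2

2


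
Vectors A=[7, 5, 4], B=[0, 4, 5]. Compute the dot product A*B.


Dot product = sum of element-wise products
A[0]*B[0] = 7*0 = 0
A[1]*B[1] = 5*4 = 20
A[2]*B[2] = 4*5 = 20
Sum = 0 + 20 + 20 = 40

40


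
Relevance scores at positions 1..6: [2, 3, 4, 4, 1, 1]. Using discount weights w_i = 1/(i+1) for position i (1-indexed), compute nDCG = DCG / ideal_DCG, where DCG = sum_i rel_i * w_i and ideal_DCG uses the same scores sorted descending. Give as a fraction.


Position discount weights w_i = 1/(i+1) for i=1..6:
Weights = [1/2, 1/3, 1/4, 1/5, 1/6, 1/7]
Actual relevance: [2, 3, 4, 4, 1, 1]
DCG = 2/2 + 3/3 + 4/4 + 4/5 + 1/6 + 1/7 = 863/210
Ideal relevance (sorted desc): [4, 4, 3, 2, 1, 1]
Ideal DCG = 4/2 + 4/3 + 3/4 + 2/5 + 1/6 + 1/7 = 671/140
nDCG = DCG / ideal_DCG = 863/210 / 671/140 = 1726/2013

1726/2013


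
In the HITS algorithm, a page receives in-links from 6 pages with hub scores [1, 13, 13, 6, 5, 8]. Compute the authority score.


Authority = sum of hub scores of in-linkers
In-link 1: hub score = 1
In-link 2: hub score = 13
In-link 3: hub score = 13
In-link 4: hub score = 6
In-link 5: hub score = 5
In-link 6: hub score = 8
Authority = 1 + 13 + 13 + 6 + 5 + 8 = 46

46


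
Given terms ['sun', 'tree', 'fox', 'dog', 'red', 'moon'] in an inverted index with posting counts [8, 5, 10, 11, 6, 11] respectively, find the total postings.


Summing posting list sizes:
'sun': 8 postings
'tree': 5 postings
'fox': 10 postings
'dog': 11 postings
'red': 6 postings
'moon': 11 postings
Total = 8 + 5 + 10 + 11 + 6 + 11 = 51

51


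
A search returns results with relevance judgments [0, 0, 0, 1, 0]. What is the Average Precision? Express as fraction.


Computing P@k for each relevant position:
Position 1: not relevant
Position 2: not relevant
Position 3: not relevant
Position 4: relevant, P@4 = 1/4 = 1/4
Position 5: not relevant
Sum of P@k = 1/4 = 1/4
AP = 1/4 / 1 = 1/4

1/4


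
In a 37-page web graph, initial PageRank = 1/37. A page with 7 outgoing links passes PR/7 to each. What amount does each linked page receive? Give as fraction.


Initial PR = 1/37 = 1/37
Outlinks = 7
Contribution per link = PR / outlinks
= 1/37 / 7
= 1/259

1/259


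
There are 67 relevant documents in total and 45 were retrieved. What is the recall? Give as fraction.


Recall = retrieved_relevant / total_relevant
= 45 / 67
= 45 / (45 + 22)
= 45/67

45/67


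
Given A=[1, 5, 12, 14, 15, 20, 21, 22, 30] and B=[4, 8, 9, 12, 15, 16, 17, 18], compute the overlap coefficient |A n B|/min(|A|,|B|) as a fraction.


A intersect B = [12, 15]
|A intersect B| = 2
min(|A|, |B|) = min(9, 8) = 8
Overlap = 2 / 8 = 1/4

1/4


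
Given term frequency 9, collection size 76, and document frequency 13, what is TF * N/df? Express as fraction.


TF * (N/df)
= 9 * (76/13)
= 9 * 76/13
= 684/13

684/13


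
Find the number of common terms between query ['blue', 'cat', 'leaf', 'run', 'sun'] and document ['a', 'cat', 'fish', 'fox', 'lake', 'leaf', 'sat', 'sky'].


Query terms: ['blue', 'cat', 'leaf', 'run', 'sun']
Document terms: ['a', 'cat', 'fish', 'fox', 'lake', 'leaf', 'sat', 'sky']
Common terms: ['cat', 'leaf']
Overlap count = 2

2


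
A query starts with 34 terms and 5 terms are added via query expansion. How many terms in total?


Original terms: 34
Expansion terms: 5
Total = 34 + 5 = 39

39


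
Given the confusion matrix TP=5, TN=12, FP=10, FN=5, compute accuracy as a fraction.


Accuracy = (TP + TN) / (TP + TN + FP + FN)
TP + TN = 5 + 12 = 17
Total = 5 + 12 + 10 + 5 = 32
Accuracy = 17 / 32 = 17/32

17/32


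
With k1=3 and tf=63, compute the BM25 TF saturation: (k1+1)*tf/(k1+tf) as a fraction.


BM25 TF component = (k1+1)*tf / (k1+tf)
k1 = 3, tf = 63
Numerator = (3+1)*63 = 252
Denominator = 3 + 63 = 66
= 252/66 = 42/11

42/11


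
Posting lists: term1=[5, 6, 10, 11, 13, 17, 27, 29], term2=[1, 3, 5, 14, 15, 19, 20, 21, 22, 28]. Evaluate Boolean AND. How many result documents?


Boolean AND: find intersection of posting lists
term1 docs: [5, 6, 10, 11, 13, 17, 27, 29]
term2 docs: [1, 3, 5, 14, 15, 19, 20, 21, 22, 28]
Intersection: [5]
|intersection| = 1

1


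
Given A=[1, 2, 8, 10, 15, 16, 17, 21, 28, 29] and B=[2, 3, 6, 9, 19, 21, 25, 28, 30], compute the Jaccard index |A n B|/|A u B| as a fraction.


A intersect B = [2, 21, 28]
|A intersect B| = 3
A union B = [1, 2, 3, 6, 8, 9, 10, 15, 16, 17, 19, 21, 25, 28, 29, 30]
|A union B| = 16
Jaccard = 3/16 = 3/16

3/16


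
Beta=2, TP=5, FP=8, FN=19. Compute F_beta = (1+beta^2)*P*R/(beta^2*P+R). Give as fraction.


P = TP/(TP+FP) = 5/13 = 5/13
R = TP/(TP+FN) = 5/24 = 5/24
beta^2 = 2^2 = 4
(1 + beta^2) = 5
Numerator = (1+beta^2)*P*R = 125/312
Denominator = beta^2*P + R = 20/13 + 5/24 = 545/312
F_beta = 25/109

25/109


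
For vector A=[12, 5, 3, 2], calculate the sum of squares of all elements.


|A|^2 = sum of squared components
A[0]^2 = 12^2 = 144
A[1]^2 = 5^2 = 25
A[2]^2 = 3^2 = 9
A[3]^2 = 2^2 = 4
Sum = 144 + 25 + 9 + 4 = 182

182


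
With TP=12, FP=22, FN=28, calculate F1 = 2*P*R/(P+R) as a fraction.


F1 = 2 * P * R / (P + R)
P = TP/(TP+FP) = 12/34 = 6/17
R = TP/(TP+FN) = 12/40 = 3/10
2 * P * R = 2 * 6/17 * 3/10 = 18/85
P + R = 6/17 + 3/10 = 111/170
F1 = 18/85 / 111/170 = 12/37

12/37


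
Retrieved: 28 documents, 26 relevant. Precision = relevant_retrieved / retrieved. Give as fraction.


Precision = relevant_retrieved / total_retrieved
= 26 / 28
= 26 / (26 + 2)
= 13/14

13/14


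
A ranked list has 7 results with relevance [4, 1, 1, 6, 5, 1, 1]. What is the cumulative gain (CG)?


Cumulative Gain = sum of relevance scores
Position 1: rel=4, running sum=4
Position 2: rel=1, running sum=5
Position 3: rel=1, running sum=6
Position 4: rel=6, running sum=12
Position 5: rel=5, running sum=17
Position 6: rel=1, running sum=18
Position 7: rel=1, running sum=19
CG = 19

19


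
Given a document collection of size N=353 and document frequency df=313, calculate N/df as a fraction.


IDF ratio = N / df
= 353 / 313
= 353/313

353/313


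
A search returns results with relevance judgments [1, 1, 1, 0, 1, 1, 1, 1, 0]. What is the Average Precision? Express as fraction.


Computing P@k for each relevant position:
Position 1: relevant, P@1 = 1/1 = 1
Position 2: relevant, P@2 = 2/2 = 1
Position 3: relevant, P@3 = 3/3 = 1
Position 4: not relevant
Position 5: relevant, P@5 = 4/5 = 4/5
Position 6: relevant, P@6 = 5/6 = 5/6
Position 7: relevant, P@7 = 6/7 = 6/7
Position 8: relevant, P@8 = 7/8 = 7/8
Position 9: not relevant
Sum of P@k = 1 + 1 + 1 + 4/5 + 5/6 + 6/7 + 7/8 = 5347/840
AP = 5347/840 / 7 = 5347/5880

5347/5880


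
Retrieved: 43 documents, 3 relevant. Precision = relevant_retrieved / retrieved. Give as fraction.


Precision = relevant_retrieved / total_retrieved
= 3 / 43
= 3 / (3 + 40)
= 3/43

3/43


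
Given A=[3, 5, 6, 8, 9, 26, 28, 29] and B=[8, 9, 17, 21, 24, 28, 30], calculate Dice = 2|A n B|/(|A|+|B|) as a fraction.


A intersect B = [8, 9, 28]
|A intersect B| = 3
|A| = 8, |B| = 7
Dice = 2*3 / (8+7)
= 6 / 15 = 2/5

2/5


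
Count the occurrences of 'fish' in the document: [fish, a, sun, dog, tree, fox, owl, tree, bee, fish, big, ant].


Document has 12 words
Scanning for 'fish':
Found at positions: [0, 9]
Count = 2

2


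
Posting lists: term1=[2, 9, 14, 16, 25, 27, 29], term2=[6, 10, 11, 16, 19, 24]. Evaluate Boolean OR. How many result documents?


Boolean OR: find union of posting lists
term1 docs: [2, 9, 14, 16, 25, 27, 29]
term2 docs: [6, 10, 11, 16, 19, 24]
Union: [2, 6, 9, 10, 11, 14, 16, 19, 24, 25, 27, 29]
|union| = 12

12


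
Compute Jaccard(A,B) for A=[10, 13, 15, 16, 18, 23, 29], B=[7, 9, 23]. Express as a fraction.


A intersect B = [23]
|A intersect B| = 1
A union B = [7, 9, 10, 13, 15, 16, 18, 23, 29]
|A union B| = 9
Jaccard = 1/9 = 1/9

1/9


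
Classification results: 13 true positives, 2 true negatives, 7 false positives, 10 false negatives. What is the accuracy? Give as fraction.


Accuracy = (TP + TN) / (TP + TN + FP + FN)
TP + TN = 13 + 2 = 15
Total = 13 + 2 + 7 + 10 = 32
Accuracy = 15 / 32 = 15/32

15/32


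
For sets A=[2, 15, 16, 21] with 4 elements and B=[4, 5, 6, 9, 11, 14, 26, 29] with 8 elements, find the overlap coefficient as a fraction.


A intersect B = []
|A intersect B| = 0
min(|A|, |B|) = min(4, 8) = 4
Overlap = 0 / 4 = 0

0


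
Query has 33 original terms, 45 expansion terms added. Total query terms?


Original terms: 33
Expansion terms: 45
Total = 33 + 45 = 78

78


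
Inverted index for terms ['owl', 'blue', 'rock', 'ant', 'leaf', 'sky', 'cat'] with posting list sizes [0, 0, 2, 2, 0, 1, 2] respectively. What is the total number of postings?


Summing posting list sizes:
'owl': 0 postings
'blue': 0 postings
'rock': 2 postings
'ant': 2 postings
'leaf': 0 postings
'sky': 1 postings
'cat': 2 postings
Total = 0 + 0 + 2 + 2 + 0 + 1 + 2 = 7

7


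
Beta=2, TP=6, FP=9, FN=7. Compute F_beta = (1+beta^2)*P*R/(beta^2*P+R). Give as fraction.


P = TP/(TP+FP) = 6/15 = 2/5
R = TP/(TP+FN) = 6/13 = 6/13
beta^2 = 2^2 = 4
(1 + beta^2) = 5
Numerator = (1+beta^2)*P*R = 12/13
Denominator = beta^2*P + R = 8/5 + 6/13 = 134/65
F_beta = 30/67

30/67


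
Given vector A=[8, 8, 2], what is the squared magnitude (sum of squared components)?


|A|^2 = sum of squared components
A[0]^2 = 8^2 = 64
A[1]^2 = 8^2 = 64
A[2]^2 = 2^2 = 4
Sum = 64 + 64 + 4 = 132

132


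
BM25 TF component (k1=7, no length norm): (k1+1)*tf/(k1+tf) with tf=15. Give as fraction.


BM25 TF component = (k1+1)*tf / (k1+tf)
k1 = 7, tf = 15
Numerator = (7+1)*15 = 120
Denominator = 7 + 15 = 22
= 120/22 = 60/11

60/11


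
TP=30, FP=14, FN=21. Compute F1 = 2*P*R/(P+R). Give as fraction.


F1 = 2 * P * R / (P + R)
P = TP/(TP+FP) = 30/44 = 15/22
R = TP/(TP+FN) = 30/51 = 10/17
2 * P * R = 2 * 15/22 * 10/17 = 150/187
P + R = 15/22 + 10/17 = 475/374
F1 = 150/187 / 475/374 = 12/19

12/19


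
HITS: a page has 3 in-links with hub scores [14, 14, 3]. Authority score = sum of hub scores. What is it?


Authority = sum of hub scores of in-linkers
In-link 1: hub score = 14
In-link 2: hub score = 14
In-link 3: hub score = 3
Authority = 14 + 14 + 3 = 31

31


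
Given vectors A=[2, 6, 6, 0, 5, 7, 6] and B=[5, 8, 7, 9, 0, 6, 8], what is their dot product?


Dot product = sum of element-wise products
A[0]*B[0] = 2*5 = 10
A[1]*B[1] = 6*8 = 48
A[2]*B[2] = 6*7 = 42
A[3]*B[3] = 0*9 = 0
A[4]*B[4] = 5*0 = 0
A[5]*B[5] = 7*6 = 42
A[6]*B[6] = 6*8 = 48
Sum = 10 + 48 + 42 + 0 + 0 + 42 + 48 = 190

190


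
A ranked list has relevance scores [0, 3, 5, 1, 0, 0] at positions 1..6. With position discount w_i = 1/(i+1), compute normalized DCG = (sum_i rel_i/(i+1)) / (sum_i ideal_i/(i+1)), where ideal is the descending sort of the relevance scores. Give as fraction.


Position discount weights w_i = 1/(i+1) for i=1..6:
Weights = [1/2, 1/3, 1/4, 1/5, 1/6, 1/7]
Actual relevance: [0, 3, 5, 1, 0, 0]
DCG = 0/2 + 3/3 + 5/4 + 1/5 + 0/6 + 0/7 = 49/20
Ideal relevance (sorted desc): [5, 3, 1, 0, 0, 0]
Ideal DCG = 5/2 + 3/3 + 1/4 + 0/5 + 0/6 + 0/7 = 15/4
nDCG = DCG / ideal_DCG = 49/20 / 15/4 = 49/75

49/75


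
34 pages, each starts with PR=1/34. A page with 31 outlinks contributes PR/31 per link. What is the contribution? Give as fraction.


Initial PR = 1/34 = 1/34
Outlinks = 31
Contribution per link = PR / outlinks
= 1/34 / 31
= 1/1054

1/1054
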